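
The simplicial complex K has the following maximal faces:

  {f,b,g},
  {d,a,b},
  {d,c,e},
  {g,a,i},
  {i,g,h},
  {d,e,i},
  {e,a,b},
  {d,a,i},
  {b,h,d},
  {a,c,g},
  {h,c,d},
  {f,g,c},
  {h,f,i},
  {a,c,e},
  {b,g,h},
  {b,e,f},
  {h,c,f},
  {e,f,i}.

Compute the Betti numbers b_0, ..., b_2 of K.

Take the total order a < b < c < d < e < f < g < h < i on the vertex set. Then K (dimension 2) consists of the simplices:

  0-simplices (9): a, b, c, d, e, f, g, h, i
  1-simplices (27): ab, ac, ad, ae, ag, ai, bd, be, bf, bg, bh, cd, ce, cf, cg, ch, de, dh, di, ef, ei, fg, fh, fi, gh, gi, hi
  2-simplices (18): abd, abe, ace, acg, adi, agi, bdh, bef, bfg, bgh, cde, cdh, cfg, cfh, dei, efi, fhi, ghi

giving chain groups C_0 ≅ Z^9, C_1 ≅ Z^27, C_2 ≅ Z^18.

∂_1: C_1 → C_0 maps an edge to its endpoints' difference, ∂[p,q] = q − p. For instance
  ∂dh = h − d.
As a 9×27 matrix over Z this has rank 8, with invariant factors (1,1,1,1,1,1,1,1).

∂_2: C_2 → C_1 acts by ∂[p,q,r] = [q,r] − [p,r] + [p,q]. For instance
  ∂ghi = hi − gi + gh,
  ∂adi = di − ai + ad.
The resulting 27×18 matrix has rank 18, and its Smith normal form has invariant factors (1,1,1,1,1,1,1,1,1,1,1,1,1,1,1,1,1,2).

Reading off H_k = ker ∂_k / im ∂_{k+1}:

  H_0: rank C_0 − rank ∂_1 = 9 − 8 = 1, and the invariant factors of ∂_1 are all 1, so H_0 ≅ Z.
  H_1: rank ker ∂_1 − rank ∂_2 = (27 − 8) − 18 = 1, and ∂_2 has invariant factor 2 > 1, so H_1 ≅ Z ⊕ Z/2Z.
  H_2: rank ker ∂_2 − rank ∂_3 = (18 − 18) − 0 = 0, and there is no ∂_3, so H_2 ≅ 0.

As a check, the Euler characteristic is 9 − 27 + 18 = 0, which agrees with 1 − 1 + 0 = 0.

Hence the Betti numbers are b_0 = 1, b_1 = 1, b_2 = 0.

b_0 = 1, b_1 = 1, b_2 = 0.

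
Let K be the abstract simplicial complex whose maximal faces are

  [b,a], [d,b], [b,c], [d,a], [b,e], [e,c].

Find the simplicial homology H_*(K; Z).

We work with the vertex ordering a < b < c < d < e. The simplices of K, each written with vertices in increasing order, are:

  0-simplices (5): a, b, c, d, e
  1-simplices (6): ab, ad, bc, bd, be, ce

giving chain groups C_0 ≅ Z^5, C_1 ≅ Z^6.

∂_1: C_1 → C_0 sends each edge [p,q] (with p < q) to q − p. For instance
  ∂bd = d − b.
As a 5×6 matrix over Z this has rank 4, with invariant factors (1,1,1,1).

Computing H_k = (kernel of ∂_k) / (image of ∂_{k+1}):

  H_0: rank C_0 − rank ∂_1 = 5 − 4 = 1, and the invariant factors of ∂_1 are all 1, so H_0 ≅ Z.
  H_1: rank ker ∂_1 − rank ∂_2 = (6 − 4) − 0 = 2, and there is no ∂_2, so H_1 ≅ Z^2.

H_0 = Z,  H_1 = Z^2.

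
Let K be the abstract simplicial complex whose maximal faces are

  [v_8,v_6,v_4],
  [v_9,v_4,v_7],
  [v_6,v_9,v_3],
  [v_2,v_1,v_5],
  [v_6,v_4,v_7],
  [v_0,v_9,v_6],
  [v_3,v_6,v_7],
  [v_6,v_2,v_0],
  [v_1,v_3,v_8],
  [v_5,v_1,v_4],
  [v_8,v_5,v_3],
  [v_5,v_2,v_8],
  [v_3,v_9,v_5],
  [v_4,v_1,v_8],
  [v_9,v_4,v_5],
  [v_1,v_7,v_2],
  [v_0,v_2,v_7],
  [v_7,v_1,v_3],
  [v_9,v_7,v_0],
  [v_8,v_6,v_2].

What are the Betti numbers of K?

b_0 = 1, b_1 = 1, b_2 = 0.

We work with the vertex ordering v_0 < v_1 < v_2 < v_3 < v_4 < v_5 < v_6 < v_7 < v_8 < v_9. The simplices of K, each written with vertices in increasing order, are:

  0-simplices (10): [v_0], [v_1], [v_2], [v_3], [v_4], [v_5], [v_6], [v_7], [v_8], [v_9]
  1-simplices (30): (30 of them)
  2-simplices (20): (20 of them)

giving chain groups C_0 ≅ Z^10, C_1 ≅ Z^30, C_2 ≅ Z^20.

Boundary ∂_1: C_1 → C_0 maps an edge to its endpoints' difference, ∂[p,q] = q − p. For instance
  ∂[v_2,v_7] = [v_7] − [v_2].
As a 10×30 matrix over Z this has rank 9, with invariant factors (1,1,1,1,1,1,1,1,1).

The boundary map ∂_2: C_2 → C_1 acts by ∂[p,q,r] = [q,r] − [p,r] + [p,q]. For instance
  ∂[v_4,v_7,v_9] = [v_7,v_9] − [v_4,v_9] + [v_4,v_7],
  ∂[v_3,v_5,v_8] = [v_5,v_8] − [v_3,v_8] + [v_3,v_5].
This gives a 30×20 integer matrix of rank 20; reducing to Smith normal form yields diagonal entries (1,1,1,1,1,1,1,1,1,1,1,1,1,1,1,1,1,1,1,2).

Computing H_k = (kernel of ∂_k) / (image of ∂_{k+1}):

  H_0: rank C_0 − rank ∂_1 = 10 − 9 = 1, and the invariant factors of ∂_1 are all 1, so H_0 = Z.
  H_1: rank ker ∂_1 − rank ∂_2 = (30 − 9) − 20 = 1, and ∂_2 has invariant factor 2 > 1, so H_1 = Z × Z/2.
  H_2: rank ker ∂_2 − rank ∂_3 = (20 − 20) − 0 = 0, and there is no ∂_3, so H_2 = 0.

(K is a triangulation of the Klein bottle.)

Hence the Betti numbers are b_0 = 1, b_1 = 1, b_2 = 0.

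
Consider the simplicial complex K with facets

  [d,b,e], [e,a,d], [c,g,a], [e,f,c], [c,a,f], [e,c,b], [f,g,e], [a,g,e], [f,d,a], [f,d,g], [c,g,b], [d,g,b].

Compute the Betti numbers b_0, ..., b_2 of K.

b_0 = 1, b_1 = 0, b_2 = 0.

Fix the vertex order a < b < c < d < e < f < g and write every simplex with vertices in increasing order. Then dim K = 2 and the simplices of K are:

  0-simplices (7): a, b, c, d, e, f, g
  1-simplices (18): ac, ad, ae, af, ag, bc, bd, be, bg, ce, cf, cg, de, df, dg, ef, eg, fg
  2-simplices (12): acf, acg, ade, adf, aeg, bce, bcg, bde, bdg, cef, dfg, efg

giving chain groups C_0 ≅ Z^7, C_1 ≅ Z^18, C_2 ≅ Z^12.

The boundary map ∂_1: C_1 → C_0 is given by ∂[p,q] = [q] − [p].
This gives a 7×18 integer matrix of rank 6; reducing to Smith normal form yields diagonal entries (1,1,1,1,1,1).

∂_2: C_2 → C_1 acts by ∂[p,q,r] = [q,r] − [p,r] + [p,q]. For instance
  ∂bdg = dg − bg + bd,
  ∂efg = fg − eg + ef.
This gives a 18×12 integer matrix of rank 12; reducing to Smith normal form yields diagonal entries (1,1,1,1,1,1,1,1,1,1,1,2).

Now H_k = ker ∂_k / im ∂_{k+1}, so:

  H_0: rank C_0 − rank ∂_1 = 7 − 6 = 1, and the invariant factors of ∂_1 are all 1, so H_0 = Z.
  H_1: rank ker ∂_1 − rank ∂_2 = (18 − 6) − 12 = 0, and ∂_2 has invariant factor 2 > 1, so H_1 = Z/2.
  H_2: rank ker ∂_2 − rank ∂_3 = (12 − 12) − 0 = 0, and there is no ∂_3, so H_2 = 0.

(K is a triangulation of the real projective plane RP^2.)

Hence the Betti numbers are b_0 = 1, b_1 = 0, b_2 = 0.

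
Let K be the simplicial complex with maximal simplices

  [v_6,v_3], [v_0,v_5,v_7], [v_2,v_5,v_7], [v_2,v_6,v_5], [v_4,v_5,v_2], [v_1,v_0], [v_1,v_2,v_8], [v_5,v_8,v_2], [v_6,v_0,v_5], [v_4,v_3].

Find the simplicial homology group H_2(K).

Order the vertices as v_0 < v_1 < v_2 < v_3 < v_4 < v_5 < v_6 < v_7 < v_8. Listing each simplex with vertices in this order, K has dimension 2 with simplices:

  0-simplices (9): [v_0], [v_1], [v_2], [v_3], [v_4], [v_5], [v_6], [v_7], [v_8]
  1-simplices (17): (17 of them)
  2-simplices (7): [v_0,v_5,v_6], [v_0,v_5,v_7], [v_1,v_2,v_8], [v_2,v_4,v_5], [v_2,v_5,v_6], [v_2,v_5,v_7], [v_2,v_5,v_8]

Hence C_0 ≅ Z^9, C_1 ≅ Z^17, C_2 ≅ Z^7.

The boundary map ∂_1: C_1 → C_0 is given by ∂[p,q] = [q] − [p]. For instance
  ∂[v_2,v_4] = [v_4] − [v_2].
This gives a 9×17 integer matrix of rank 8; reducing to Smith normal form yields diagonal entries (1,1,1,1,1,1,1,1).

The boundary map ∂_2: C_2 → C_1 sends each 2-simplex [p,q,r] to [q,r] − [p,r] + [p,q]. For instance
  ∂[v_1,v_2,v_8] = [v_2,v_8] − [v_1,v_8] + [v_1,v_2],
  ∂[v_0,v_5,v_6] = [v_5,v_6] − [v_0,v_6] + [v_0,v_5].
This gives a 17×7 integer matrix of rank 7; reducing to Smith normal form yields diagonal entries (1,1,1,1,1,1,1).

Reading off H_k = ker ∂_k / im ∂_{k+1}:

  H_2: rank ker ∂_2 − rank ∂_3 = (7 − 7) − 0 = 0, and there is no ∂_3, so H_2 = 0.

H_2 = 0.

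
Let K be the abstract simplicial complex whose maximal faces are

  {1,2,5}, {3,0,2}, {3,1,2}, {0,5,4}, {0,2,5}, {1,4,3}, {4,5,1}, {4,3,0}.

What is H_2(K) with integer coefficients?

H_2 ≅ Z.

Order the vertices as 0 < 1 < 2 < 3 < 4 < 5. Listing each simplex with vertices in this order, K has dimension 2 with simplices:

  0-simplices (6): [0], [1], [2], [3], [4], [5]
  1-simplices (12): [0,2], [0,3], [0,4], [0,5], [1,2], [1,3], [1,4], [1,5], [2,3], [2,5], [3,4], [4,5]
  2-simplices (8): [0,2,3], [0,2,5], [0,3,4], [0,4,5], [1,2,3], [1,2,5], [1,3,4], [1,4,5]

giving chain groups C_0 ≅ Z^6, C_1 ≅ Z^12, C_2 ≅ Z^8.

∂_1: C_1 → C_0 is given by ∂[p,q] = [q] − [p]. For instance
  ∂[2,3] = [3] − [2].
This gives a 6×12 integer matrix of rank 5; reducing to Smith normal form yields diagonal entries (1,1,1,1,1).

Boundary ∂_2: C_2 → C_1 sends each 2-simplex [p,q,r] to [q,r] − [p,r] + [p,q]. For instance
  ∂[0,2,5] = [2,5] − [0,5] + [0,2],
  ∂[1,2,3] = [2,3] − [1,3] + [1,2].
As a 12×8 matrix over Z this has rank 7, with invariant factors (1,1,1,1,1,1,1).

From H_k ≅ ker(∂_k) / im(∂_{k+1}) we obtain:

  H_2: rank ker ∂_2 − rank ∂_3 = (8 − 7) − 0 = 1, and there is no ∂_3, so H_2 ≅ Z.

(K is a triangulation of the 2-sphere S^2.)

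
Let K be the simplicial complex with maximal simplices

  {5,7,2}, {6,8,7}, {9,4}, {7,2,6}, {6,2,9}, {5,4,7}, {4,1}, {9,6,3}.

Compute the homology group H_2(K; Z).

H_2 ≅ 0.

Order the vertices as 1 < 2 < 3 < 4 < 5 < 6 < 7 < 8 < 9. Listing each simplex with vertices in this order, K has dimension 2 with simplices:

  0-simplices (9): [1], [2], [3], [4], [5], [6], [7], [8], [9]
  1-simplices (15): [1,4], [2,5], [2,6], [2,7], [2,9], [3,6], [3,9], [4,5], [4,7], [4,9], [5,7], [6,7], [6,8], [6,9], [7,8]
  2-simplices (6): [2,5,7], [2,6,7], [2,6,9], [3,6,9], [4,5,7], [6,7,8]

giving chain groups C_0 ≅ Z^9, C_1 ≅ Z^15, C_2 ≅ Z^6.

The boundary map ∂_1: C_1 → C_0 maps an edge to its endpoints' difference, ∂[p,q] = q − p. For instance
  ∂[4,5] = [5] − [4].
The 9×15 boundary matrix has rank 8 and Smith normal form diag(1,1,1,1,1,1,1,1).

∂_2: C_2 → C_1 maps a triangle to the signed sum of its edges. For instance
  ∂[2,5,7] = [5,7] − [2,7] + [2,5],
  ∂[3,6,9] = [6,9] − [3,9] + [3,6].
This gives a 15×6 integer matrix of rank 6; reducing to Smith normal form yields diagonal entries (1,1,1,1,1,1).

Reading off H_k = ker ∂_k / im ∂_{k+1}:

  H_2: rank ker ∂_2 − rank ∂_3 = (6 − 6) − 0 = 0, and there is no ∂_3, so H_2 = 0.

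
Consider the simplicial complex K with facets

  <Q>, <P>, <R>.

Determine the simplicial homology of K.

K has 3 vertices.
rank ∂_0 = 0, rank ∂_1 = 0 ⇒ b_0 = 3 − 0 − 0 = 3. So H_0 = Z^3.

H_0 = Z^3.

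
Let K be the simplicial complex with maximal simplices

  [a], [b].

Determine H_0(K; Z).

Fix the vertex order a < b and write every simplex with vertices in increasing order. Then dim K = 0 and the simplices of K are:

  0-simplices (2): a, b

Hence C_0 ≅ Z^2.

From H_k ≅ ker(∂_k) / im(∂_{k+1}) we obtain:

  H_0: rank C_0 − rank ∂_1 = 2 − 0 = 2, and there is no ∂_1, so H_0 ≅ Z^2.

(K is a triangulation of a set of 2 points.)

H_0 ≅ Z^2.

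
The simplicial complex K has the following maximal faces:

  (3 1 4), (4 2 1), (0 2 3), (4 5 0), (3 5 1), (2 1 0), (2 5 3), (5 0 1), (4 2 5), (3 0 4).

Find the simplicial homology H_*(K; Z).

Order the vertices as 0 < 1 < 2 < 3 < 4 < 5. Listing each simplex with vertices in this order, K has dimension 2 with simplices:

  0-simplices (6): [0], [1], [2], [3], [4], [5]
  1-simplices (15): [0,1], [0,2], [0,3], [0,4], [0,5], [1,2], [1,3], [1,4], [1,5], [2,3], [2,4], [2,5], [3,4], [3,5], [4,5]
  2-simplices (10): [0,1,2], [0,1,5], [0,2,3], [0,3,4], [0,4,5], [1,2,4], [1,3,4], [1,3,5], [2,3,5], [2,4,5]

so the chain groups are C_0 ≅ Z^6, C_1 ≅ Z^15, C_2 ≅ Z^10.

∂_1: C_1 → C_0 maps an edge to its endpoints' difference, ∂[p,q] = q − p. For instance
  ∂[0,2] = [2] − [0].
This gives a 6×15 integer matrix of rank 5; reducing to Smith normal form yields diagonal entries (1,1,1,1,1).

The boundary map ∂_2: C_2 → C_1 sends each 2-simplex [p,q,r] to [q,r] − [p,r] + [p,q]. For instance
  ∂[1,2,4] = [2,4] − [1,4] + [1,2],
  ∂[0,1,5] = [1,5] − [0,5] + [0,1].
This gives a 15×10 integer matrix of rank 10; reducing to Smith normal form yields diagonal entries (1,1,1,1,1,1,1,1,1,2).

From H_k ≅ ker(∂_k) / im(∂_{k+1}) we obtain:

  H_0: rank C_0 − rank ∂_1 = 6 − 5 = 1, and the invariant factors of ∂_1 are all 1, so H_0 = Z.
  H_1: rank ker ∂_1 − rank ∂_2 = (15 − 5) − 10 = 0, and ∂_2 has invariant factor 2 > 1, so H_1 = Z/2.
  H_2: rank ker ∂_2 − rank ∂_3 = (10 − 10) − 0 = 0, and there is no ∂_3, so H_2 = 0.

(K is a triangulation of the real projective plane RP^2.)

H_0 = Z,  H_1 = Z/2,  H_2 = 0.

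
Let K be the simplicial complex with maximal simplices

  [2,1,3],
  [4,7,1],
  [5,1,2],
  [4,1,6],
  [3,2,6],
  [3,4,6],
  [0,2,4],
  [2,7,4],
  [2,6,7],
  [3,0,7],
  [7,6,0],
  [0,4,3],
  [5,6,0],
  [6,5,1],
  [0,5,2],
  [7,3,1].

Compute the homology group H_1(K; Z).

H_1 ≅ Z^2.

Fix the vertex order 0 < 1 < 2 < 3 < 4 < 5 < 6 < 7 and write every simplex with vertices in increasing order. Then dim K = 2 and the simplices of K are:

  0-simplices (8): [0], [1], [2], [3], [4], [5], [6], [7]
  1-simplices (24): (24 of them)
  2-simplices (16): [0,2,4], [0,2,5], [0,3,4], [0,3,7], [0,5,6], [0,6,7], [1,2,3], [1,2,5], [1,3,7], [1,4,6], [1,4,7], [1,5,6], [2,3,6], [2,4,7], [2,6,7], [3,4,6]

Hence C_0 ≅ Z^8, C_1 ≅ Z^24, C_2 ≅ Z^16.

Boundary ∂_1: C_1 → C_0 maps an edge to its endpoints' difference, ∂[p,q] = q − p. For instance
  ∂[1,2] = [2] − [1].
This gives a 8×24 integer matrix of rank 7; reducing to Smith normal form yields diagonal entries (1,1,1,1,1,1,1).

Boundary ∂_2: C_2 → C_1 acts by ∂[p,q,r] = [q,r] − [p,r] + [p,q]. For instance
  ∂[2,4,7] = [4,7] − [2,7] + [2,4],
  ∂[1,4,6] = [4,6] − [1,6] + [1,4].
The 24×16 boundary matrix has rank 15 and Smith normal form diag(1,1,1,1,1,1,1,1,1,1,1,1,1,1,1).

Computing H_k = (kernel of ∂_k) / (image of ∂_{k+1}):

  H_1: rank ker ∂_1 − rank ∂_2 = (24 − 7) − 15 = 2, and the invariant factors of ∂_2 are all 1, so H_1 = Z^2.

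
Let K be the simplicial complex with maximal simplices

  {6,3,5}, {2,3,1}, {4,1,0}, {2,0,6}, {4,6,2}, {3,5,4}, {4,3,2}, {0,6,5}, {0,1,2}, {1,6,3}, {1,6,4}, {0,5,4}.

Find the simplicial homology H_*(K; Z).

We work with the vertex ordering 0 < 1 < 2 < 3 < 4 < 5 < 6. The simplices of K, each written with vertices in increasing order, are:

  0-simplices (7): [0], [1], [2], [3], [4], [5], [6]
  1-simplices (18): [0,1], [0,2], [0,4], [0,5], [0,6], [1,2], [1,3], [1,4], [1,6], [2,3], [2,4], [2,6], [3,4], [3,5], [3,6], [4,5], [4,6], [5,6]
  2-simplices (12): [0,1,2], [0,1,4], [0,2,6], [0,4,5], [0,5,6], [1,2,3], [1,3,6], [1,4,6], [2,3,4], [2,4,6], [3,4,5], [3,5,6]

Hence C_0 ≅ Z^7, C_1 ≅ Z^18, C_2 ≅ Z^12.

Boundary ∂_1: C_1 → C_0 is given by ∂[p,q] = [q] − [p]. For instance
  ∂[0,2] = [2] − [0].
The 7×18 boundary matrix has rank 6 and Smith normal form diag(1,1,1,1,1,1).

Boundary ∂_2: C_2 → C_1 maps a triangle to the signed sum of its edges. For instance
  ∂[2,4,6] = [4,6] − [2,6] + [2,4],
  ∂[0,2,6] = [2,6] − [0,6] + [0,2].
The 18×12 boundary matrix has rank 12 and Smith normal form diag(1,1,1,1,1,1,1,1,1,1,1,2).

Computing H_k = (kernel of ∂_k) / (image of ∂_{k+1}):

  H_0: rank C_0 − rank ∂_1 = 7 − 6 = 1, and the invariant factors of ∂_1 are all 1, so H_0 = Z.
  H_1: rank ker ∂_1 − rank ∂_2 = (18 − 6) − 12 = 0, and ∂_2 has invariant factor 2 > 1, so H_1 = Z/2.
  H_2: rank ker ∂_2 − rank ∂_3 = (12 − 12) − 0 = 0, and there is no ∂_3, so H_2 = 0.

As a check, the Euler characteristic is 7 − 18 + 12 = 1, which agrees with 1 − 0 + 0 = 1.

H_0 = Z,  H_1 = Z/2,  H_2 = 0.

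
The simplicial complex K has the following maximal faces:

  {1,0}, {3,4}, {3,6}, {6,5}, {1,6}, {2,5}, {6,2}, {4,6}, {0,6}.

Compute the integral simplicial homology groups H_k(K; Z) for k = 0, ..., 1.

H_0 = Z,  H_1 = Z^3.

Take the total order 0 < 1 < 2 < 3 < 4 < 5 < 6 on the vertex set. Then K (dimension 1) consists of the simplices:

  0-simplices (7): [0], [1], [2], [3], [4], [5], [6]
  1-simplices (9): [0,1], [0,6], [1,6], [2,5], [2,6], [3,4], [3,6], [4,6], [5,6]

Hence C_0 ≅ Z^7, C_1 ≅ Z^9.

Boundary ∂_1: C_1 → C_0 maps an edge to its endpoints' difference, ∂[p,q] = q − p. For instance
  ∂[0,6] = [6] − [0].
As a 7×9 matrix over Z this has rank 6, with invariant factors (1,1,1,1,1,1).

Reading off H_k = ker ∂_k / im ∂_{k+1}:

  H_0: rank C_0 − rank ∂_1 = 7 − 6 = 1, and the invariant factors of ∂_1 are all 1, so H_0 ≅ Z.
  H_1: rank ker ∂_1 − rank ∂_2 = (9 − 6) − 0 = 3, and there is no ∂_2, so H_1 ≅ Z^3.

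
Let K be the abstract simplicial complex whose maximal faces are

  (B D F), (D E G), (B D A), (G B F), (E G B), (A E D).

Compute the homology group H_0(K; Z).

H_0 = Z.

Order the vertices as A < B < D < E < F < G. Listing each simplex with vertices in this order, K has dimension 2 with simplices:

  0-simplices (6): A, B, D, E, F, G
  1-simplices (12): AB, AD, AE, BD, BE, BF, BG, DE, DF, DG, EG, FG
  2-simplices (6): ABD, ADE, BDF, BEG, BFG, DEG

giving chain groups C_0 ≅ Z^6, C_1 ≅ Z^12, C_2 ≅ Z^6.

The boundary map ∂_1: C_1 → C_0 is given by ∂[p,q] = [q] − [p]. For instance
  ∂EG = G − E.
This gives a 6×12 integer matrix of rank 5; reducing to Smith normal form yields diagonal entries (1,1,1,1,1).

∂_2: C_2 → C_1 maps a triangle to the signed sum of its edges. For instance
  ∂BFG = FG − BG + BF,
  ∂DEG = EG − DG + DE.
This gives a 12×6 integer matrix of rank 6; reducing to Smith normal form yields diagonal entries (1,1,1,1,1,1).

Now H_k = ker ∂_k / im ∂_{k+1}, so:

  H_0: rank C_0 − rank ∂_1 = 6 − 5 = 1, and the invariant factors of ∂_1 are all 1, so H_0 = Z.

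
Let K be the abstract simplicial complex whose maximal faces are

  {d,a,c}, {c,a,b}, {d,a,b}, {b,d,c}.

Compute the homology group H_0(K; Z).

We work with the vertex ordering a < b < c < d. The simplices of K, each written with vertices in increasing order, are:

  0-simplices (4): a, b, c, d
  1-simplices (6): ab, ac, ad, bc, bd, cd
  2-simplices (4): abc, abd, acd, bcd

Hence C_0 ≅ Z^4, C_1 ≅ Z^6, C_2 ≅ Z^4.

Boundary ∂_1: C_1 → C_0 maps an edge to its endpoints' difference, ∂[p,q] = q − p. For instance
  ∂ab = b − a.
This gives a 4×6 integer matrix of rank 3; reducing to Smith normal form yields diagonal entries (1,1,1).

The boundary map ∂_2: C_2 → C_1 maps a triangle to the signed sum of its edges. For instance
  ∂acd = cd − ad + ac,
  ∂abc = bc − ac + ab.
As a 6×4 matrix over Z this has rank 3, with invariant factors (1,1,1).

Computing H_k = (kernel of ∂_k) / (image of ∂_{k+1}):

  H_0: rank C_0 − rank ∂_1 = 4 − 3 = 1, and the invariant factors of ∂_1 are all 1, so H_0 = Z.

H_0 ≅ Z.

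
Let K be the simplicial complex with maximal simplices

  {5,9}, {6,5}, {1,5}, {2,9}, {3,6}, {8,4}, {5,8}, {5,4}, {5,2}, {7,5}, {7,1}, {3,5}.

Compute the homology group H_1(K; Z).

We work with the vertex ordering 1 < 2 < 3 < 4 < 5 < 6 < 7 < 8 < 9. The simplices of K, each written with vertices in increasing order, are:

  0-simplices (9): [1], [2], [3], [4], [5], [6], [7], [8], [9]
  1-simplices (12): [1,5], [1,7], [2,5], [2,9], [3,5], [3,6], [4,5], [4,8], [5,6], [5,7], [5,8], [5,9]

giving chain groups C_0 ≅ Z^9, C_1 ≅ Z^12.

The boundary map ∂_1: C_1 → C_0 sends each edge [p,q] (with p < q) to q − p.
As a 9×12 matrix over Z this has rank 8, with invariant factors (1,1,1,1,1,1,1,1).

Now H_k = ker ∂_k / im ∂_{k+1}, so:

  H_1: rank ker ∂_1 − rank ∂_2 = (12 − 8) − 0 = 4, and there is no ∂_2, so H_1 ≅ Z^4.

H_1 ≅ Z^4.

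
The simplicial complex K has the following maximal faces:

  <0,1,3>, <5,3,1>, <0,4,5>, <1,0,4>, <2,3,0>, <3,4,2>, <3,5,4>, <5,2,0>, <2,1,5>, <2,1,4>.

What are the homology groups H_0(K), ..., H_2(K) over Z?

H_0 ≅ Z,  H_1 ≅ Z/2,  H_2 = 0.

Order the vertices as 0 < 1 < 2 < 3 < 4 < 5. Listing each simplex with vertices in this order, K has dimension 2 with simplices:

  0-simplices (6): [0], [1], [2], [3], [4], [5]
  1-simplices (15): [0,1], [0,2], [0,3], [0,4], [0,5], [1,2], [1,3], [1,4], [1,5], [2,3], [2,4], [2,5], [3,4], [3,5], [4,5]
  2-simplices (10): [0,1,3], [0,1,4], [0,2,3], [0,2,5], [0,4,5], [1,2,4], [1,2,5], [1,3,5], [2,3,4], [3,4,5]

giving chain groups C_0 ≅ Z^6, C_1 ≅ Z^15, C_2 ≅ Z^10.

The boundary map ∂_1: C_1 → C_0 is given by ∂[p,q] = [q] − [p]. For instance
  ∂[0,2] = [2] − [0].
The 6×15 boundary matrix has rank 5 and Smith normal form diag(1,1,1,1,1).

Boundary ∂_2: C_2 → C_1 acts by ∂[p,q,r] = [q,r] − [p,r] + [p,q]. For instance
  ∂[0,4,5] = [4,5] − [0,5] + [0,4],
  ∂[1,3,5] = [3,5] − [1,5] + [1,3].
This gives a 15×10 integer matrix of rank 10; reducing to Smith normal form yields diagonal entries (1,1,1,1,1,1,1,1,1,2).

Computing H_k = (kernel of ∂_k) / (image of ∂_{k+1}):

  H_0: rank C_0 − rank ∂_1 = 6 − 5 = 1, and the invariant factors of ∂_1 are all 1, so H_0 ≅ Z.
  H_1: rank ker ∂_1 − rank ∂_2 = (15 − 5) − 10 = 0, and ∂_2 has invariant factor 2 > 1, so H_1 ≅ Z/2.
  H_2: rank ker ∂_2 − rank ∂_3 = (10 − 10) − 0 = 0, and there is no ∂_3, so H_2 ≅ 0.

As a check, the Euler characteristic is 6 − 15 + 10 = 1, which agrees with 1 − 0 + 0 = 1.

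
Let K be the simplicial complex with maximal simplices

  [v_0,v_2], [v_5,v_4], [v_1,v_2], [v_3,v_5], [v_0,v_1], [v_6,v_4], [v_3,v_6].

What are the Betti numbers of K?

Take the total order v_0 < v_1 < v_2 < v_3 < v_4 < v_5 < v_6 on the vertex set. Then K (dimension 1) consists of the simplices:

  0-simplices (7): [v_0], [v_1], [v_2], [v_3], [v_4], [v_5], [v_6]
  1-simplices (7): [v_0,v_1], [v_0,v_2], [v_1,v_2], [v_3,v_5], [v_3,v_6], [v_4,v_5], [v_4,v_6]

giving chain groups C_0 ≅ Z^7, C_1 ≅ Z^7.

Boundary ∂_1: C_1 → C_0 sends each edge [p,q] (with p < q) to q − p. For instance
  ∂[v_3,v_6] = [v_6] − [v_3].
The 7×7 boundary matrix has rank 5 and Smith normal form diag(1,1,1,1,1).

Computing H_k = (kernel of ∂_k) / (image of ∂_{k+1}):

  H_0: rank C_0 − rank ∂_1 = 7 − 5 = 2, and the invariant factors of ∂_1 are all 1, so H_0 ≅ Z^2.
  H_1: rank ker ∂_1 − rank ∂_2 = (7 − 5) − 0 = 2, and there is no ∂_2, so H_1 ≅ Z^2.

As a check, the Euler characteristic is 7 − 7 = 0, which agrees with 2 − 2 = 0.
(K is a triangulation of the disjoint union of the circle S^1 and the circle S^1.)

Hence the Betti numbers are b_0 = 2, b_1 = 2.

b_0 = 2, b_1 = 2.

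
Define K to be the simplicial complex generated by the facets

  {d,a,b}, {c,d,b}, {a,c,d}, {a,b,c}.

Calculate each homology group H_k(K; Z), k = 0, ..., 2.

Fix the vertex order a < b < c < d and write every simplex with vertices in increasing order. Then dim K = 2 and the simplices of K are:

  0-simplices (4): a, b, c, d
  1-simplices (6): ab, ac, ad, bc, bd, cd
  2-simplices (4): abc, abd, acd, bcd

so the chain groups are C_0 ≅ Z^4, C_1 ≅ Z^6, C_2 ≅ Z^4.

The boundary map ∂_1: C_1 → C_0 is given by ∂[p,q] = [q] − [p].
As a 4×6 matrix over Z this has rank 3, with invariant factors (1,1,1).

Boundary ∂_2: C_2 → C_1 acts by ∂[p,q,r] = [q,r] − [p,r] + [p,q]. For instance
  ∂acd = cd − ad + ac,
  ∂abd = bd − ad + ab.
This gives a 6×4 integer matrix of rank 3; reducing to Smith normal form yields diagonal entries (1,1,1).

Computing H_k = (kernel of ∂_k) / (image of ∂_{k+1}):

  H_0: rank C_0 − rank ∂_1 = 4 − 3 = 1, and the invariant factors of ∂_1 are all 1, so H_0 ≅ Z.
  H_1: rank ker ∂_1 − rank ∂_2 = (6 − 3) − 3 = 0, and the invariant factors of ∂_2 are all 1, so H_1 ≅ 0.
  H_2: rank ker ∂_2 − rank ∂_3 = (4 − 3) − 0 = 1, and there is no ∂_3, so H_2 ≅ Z.

H_0 ≅ Z,  H_1 = 0,  H_2 ≅ Z.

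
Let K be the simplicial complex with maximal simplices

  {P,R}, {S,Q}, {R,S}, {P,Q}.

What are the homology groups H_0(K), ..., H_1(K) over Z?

Take the total order P < Q < R < S on the vertex set. Then K (dimension 1) consists of the simplices:

  0-simplices (4): P, Q, R, S
  1-simplices (4): PQ, PR, QS, RS

so the chain groups are C_0 ≅ Z^4, C_1 ≅ Z^4.

The boundary map ∂_1: C_1 → C_0 sends each edge [p,q] (with p < q) to q − p.
The resulting 4×4 matrix has rank 3, and its Smith normal form has invariant factors (1,1,1).

From H_k ≅ ker(∂_k) / im(∂_{k+1}) we obtain:

  H_0: rank C_0 − rank ∂_1 = 4 − 3 = 1, and the invariant factors of ∂_1 are all 1, so H_0 = Z.
  H_1: rank ker ∂_1 − rank ∂_2 = (4 − 3) − 0 = 1, and there is no ∂_2, so H_1 = Z.

H_0 ≅ Z,  H_1 ≅ Z.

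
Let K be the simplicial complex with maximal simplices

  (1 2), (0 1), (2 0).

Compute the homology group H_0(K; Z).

H_0 = Z.

We work with the vertex ordering 0 < 1 < 2. The simplices of K, each written with vertices in increasing order, are:

  0-simplices (3): [0], [1], [2]
  1-simplices (3): [0,1], [0,2], [1,2]

giving chain groups C_0 ≅ Z^3, C_1 ≅ Z^3.

The boundary map ∂_1: C_1 → C_0 maps an edge to its endpoints' difference, ∂[p,q] = q − p. For instance
  ∂[0,2] = [2] − [0].
This gives a 3×3 integer matrix of rank 2; reducing to Smith normal form yields diagonal entries (1,1).

Computing H_k = (kernel of ∂_k) / (image of ∂_{k+1}):

  H_0: rank C_0 − rank ∂_1 = 3 − 2 = 1, and the invariant factors of ∂_1 are all 1, so H_0 ≅ Z.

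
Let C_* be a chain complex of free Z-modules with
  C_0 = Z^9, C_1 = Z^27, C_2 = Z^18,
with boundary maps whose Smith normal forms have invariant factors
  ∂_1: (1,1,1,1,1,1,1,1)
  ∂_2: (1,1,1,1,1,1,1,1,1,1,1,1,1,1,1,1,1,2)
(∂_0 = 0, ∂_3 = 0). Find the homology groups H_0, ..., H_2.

H_0: b_0 = 9 − 0 − 8 = 1; torsion from ∂_1 factors > 1: none. So H_0 = Z.
H_1: b_1 = 27 − 8 − 18 = 1; torsion from ∂_2 factors > 1: [2]. So H_1 = Z × Z/2.
H_2: b_2 = 18 − 18 − 0 = 0; torsion from ∂_3 factors > 1: none. So H_2 = 0.

H_0 = Z,  H_1 = Z × Z/2,  H_2 = 0.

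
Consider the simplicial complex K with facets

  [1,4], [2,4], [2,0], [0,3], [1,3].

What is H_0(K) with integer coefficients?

H_0 ≅ Z.

Fix the vertex order 0 < 1 < 2 < 3 < 4 and write every simplex with vertices in increasing order. Then dim K = 1 and the simplices of K are:

  0-simplices (5): [0], [1], [2], [3], [4]
  1-simplices (5): [0,2], [0,3], [1,3], [1,4], [2,4]

Hence C_0 ≅ Z^5, C_1 ≅ Z^5.

The boundary map ∂_1: C_1 → C_0 maps an edge to its endpoints' difference, ∂[p,q] = q − p.
The 5×5 boundary matrix has rank 4 and Smith normal form diag(1,1,1,1).

Reading off H_k = ker ∂_k / im ∂_{k+1}:

  H_0: rank C_0 − rank ∂_1 = 5 − 4 = 1, and the invariant factors of ∂_1 are all 1, so H_0 ≅ Z.

(K is a triangulation of the circle S^1.)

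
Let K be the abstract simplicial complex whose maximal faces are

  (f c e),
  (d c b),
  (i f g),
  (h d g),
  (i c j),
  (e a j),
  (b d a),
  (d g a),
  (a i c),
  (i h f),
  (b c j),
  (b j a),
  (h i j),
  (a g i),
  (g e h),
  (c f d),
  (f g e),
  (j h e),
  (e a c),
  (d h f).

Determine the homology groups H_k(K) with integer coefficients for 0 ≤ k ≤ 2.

Take the total order a < b < c < d < e < f < g < h < i < j on the vertex set. Then K (dimension 2) consists of the simplices:

  0-simplices (10): a, b, c, d, e, f, g, h, i, j
  1-simplices (30): ab, ac, ad, ae, ag, ai, aj, bc, bd, bj, cd, ce, cf, ci, cj, df, dg, dh, ef, eg, eh, ej, fg, fh, fi, gh, gi, hi, hj, ij
  2-simplices (20): abd, abj, ace, aci, adg, aej, agi, bcd, bcj, cdf, cef, cij, dfh, dgh, efg, egh, ehj, fgi, fhi, hij

giving chain groups C_0 ≅ Z^10, C_1 ≅ Z^30, C_2 ≅ Z^20.

Boundary ∂_1: C_1 → C_0 is given by ∂[p,q] = [q] − [p]. For instance
  ∂ab = b − a.
As a 10×30 matrix over Z this has rank 9, with invariant factors (1,1,1,1,1,1,1,1,1).

The boundary map ∂_2: C_2 → C_1 sends each 2-simplex [p,q,r] to [q,r] − [p,r] + [p,q]. For instance
  ∂efg = fg − eg + ef,
  ∂cdf = df − cf + cd.
The resulting 30×20 matrix has rank 20, and its Smith normal form has invariant factors (1,1,1,1,1,1,1,1,1,1,1,1,1,1,1,1,1,1,1,2).

Computing H_k = (kernel of ∂_k) / (image of ∂_{k+1}):

  H_0: rank C_0 − rank ∂_1 = 10 − 9 = 1, and the invariant factors of ∂_1 are all 1, so H_0 ≅ Z.
  H_1: rank ker ∂_1 − rank ∂_2 = (30 − 9) − 20 = 1, and ∂_2 has invariant factor 2 > 1, so H_1 ≅ Z ⊕ Z/2Z.
  H_2: rank ker ∂_2 − rank ∂_3 = (20 − 20) − 0 = 0, and there is no ∂_3, so H_2 ≅ 0.

H_0 = Z,  H_1 = Z ⊕ Z/2Z,  H_2 = 0.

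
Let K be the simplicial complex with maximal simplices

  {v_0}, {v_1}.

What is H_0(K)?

Fix the vertex order v_0 < v_1 and write every simplex with vertices in increasing order. Then dim K = 0 and the simplices of K are:

  0-simplices (2): [v_0], [v_1]

so the chain groups are C_0 ≅ Z^2.

Computing H_k = (kernel of ∂_k) / (image of ∂_{k+1}):

  H_0: rank C_0 − rank ∂_1 = 2 − 0 = 2, and there is no ∂_1, so H_0 = Z^2.

H_0 ≅ Z^2.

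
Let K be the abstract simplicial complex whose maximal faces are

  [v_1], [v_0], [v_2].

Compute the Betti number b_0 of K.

Take the total order v_0 < v_1 < v_2 on the vertex set. Then K (dimension 0) consists of the simplices:

  0-simplices (3): [v_0], [v_1], [v_2]

so the chain groups are C_0 ≅ Z^3.

Reading off H_k = ker ∂_k / im ∂_{k+1}:

  H_0: rank C_0 − rank ∂_1 = 3 − 0 = 3, and there is no ∂_1, so H_0 ≅ Z^3.

Hence the Betti numbers are b_0 = 3.

b_0 = 3.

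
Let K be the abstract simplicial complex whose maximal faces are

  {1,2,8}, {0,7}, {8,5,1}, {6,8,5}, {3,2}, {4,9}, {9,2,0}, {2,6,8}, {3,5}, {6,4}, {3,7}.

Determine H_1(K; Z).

H_1 ≅ Z^3.

Fix the vertex order 0 < 1 < 2 < 3 < 4 < 5 < 6 < 7 < 8 < 9 and write every simplex with vertices in increasing order. Then dim K = 2 and the simplices of K are:

  0-simplices (10): [0], [1], [2], [3], [4], [5], [6], [7], [8], [9]
  1-simplices (17): [0,2], [0,7], [0,9], [1,2], [1,5], [1,8], [2,3], [2,6], [2,8], [2,9], [3,5], [3,7], [4,6], [4,9], [5,6], [5,8], [6,8]
  2-simplices (5): [0,2,9], [1,2,8], [1,5,8], [2,6,8], [5,6,8]

giving chain groups C_0 ≅ Z^10, C_1 ≅ Z^17, C_2 ≅ Z^5.

The boundary map ∂_1: C_1 → C_0 maps an edge to its endpoints' difference, ∂[p,q] = q − p. For instance
  ∂[5,8] = [8] − [5].
The 10×17 boundary matrix has rank 9 and Smith normal form diag(1,1,1,1,1,1,1,1,1).

The boundary map ∂_2: C_2 → C_1 acts by ∂[p,q,r] = [q,r] − [p,r] + [p,q]. For instance
  ∂[1,5,8] = [5,8] − [1,8] + [1,5],
  ∂[2,6,8] = [6,8] − [2,8] + [2,6].
As a 17×5 matrix over Z this has rank 5, with invariant factors (1,1,1,1,1).

From H_k ≅ ker(∂_k) / im(∂_{k+1}) we obtain:

  H_1: rank ker ∂_1 − rank ∂_2 = (17 − 9) − 5 = 3, and the invariant factors of ∂_2 are all 1, so H_1 ≅ Z^3.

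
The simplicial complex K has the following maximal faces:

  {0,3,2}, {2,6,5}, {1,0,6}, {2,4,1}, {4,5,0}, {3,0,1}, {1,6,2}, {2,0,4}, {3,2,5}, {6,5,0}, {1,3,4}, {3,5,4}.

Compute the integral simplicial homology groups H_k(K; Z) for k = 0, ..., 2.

K has 7 vertices, 18 edges, 12 triangles.
rank ∂_0 = 0, rank ∂_1 = 6 ⇒ b_0 = 7 − 0 − 6 = 1; all invariant factors of ∂_1 are 1 so no torsion. So H_0 ≅ Z.
rank ∂_1 = 6, rank ∂_2 = 12 ⇒ b_1 = 18 − 6 − 12 = 0; ∂_2 has invariant factor(s) [2] giving torsion. So H_1 ≅ Z/2.
rank ∂_2 = 12, rank ∂_3 = 0 ⇒ b_2 = 12 − 12 − 0 = 0. So H_2 ≅ 0.

H_0 = Z,  H_1 = Z/2,  H_2 = 0.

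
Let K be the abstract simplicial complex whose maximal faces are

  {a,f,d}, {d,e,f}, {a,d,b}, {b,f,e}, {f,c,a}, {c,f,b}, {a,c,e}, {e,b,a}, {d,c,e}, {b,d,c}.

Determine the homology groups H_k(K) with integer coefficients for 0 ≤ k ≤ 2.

H_0 ≅ Z,  H_1 ≅ Z/2,  H_2 = 0.

Take the total order a < b < c < d < e < f on the vertex set. Then K (dimension 2) consists of the simplices:

  0-simplices (6): a, b, c, d, e, f
  1-simplices (15): ab, ac, ad, ae, af, bc, bd, be, bf, cd, ce, cf, de, df, ef
  2-simplices (10): abd, abe, ace, acf, adf, bcd, bcf, bef, cde, def

giving chain groups C_0 ≅ Z^6, C_1 ≅ Z^15, C_2 ≅ Z^10.

Boundary ∂_1: C_1 → C_0 is given by ∂[p,q] = [q] − [p].
The 6×15 boundary matrix has rank 5 and Smith normal form diag(1,1,1,1,1).

The boundary map ∂_2: C_2 → C_1 acts by ∂[p,q,r] = [q,r] − [p,r] + [p,q]. For instance
  ∂bcf = cf − bf + bc,
  ∂abe = be − ae + ab.
The 15×10 boundary matrix has rank 10 and Smith normal form diag(1,1,1,1,1,1,1,1,1,2).

Computing H_k = (kernel of ∂_k) / (image of ∂_{k+1}):

  H_0: rank C_0 − rank ∂_1 = 6 − 5 = 1, and the invariant factors of ∂_1 are all 1, so H_0 = Z.
  H_1: rank ker ∂_1 − rank ∂_2 = (15 − 5) − 10 = 0, and ∂_2 has invariant factor 2 > 1, so H_1 = Z/2.
  H_2: rank ker ∂_2 − rank ∂_3 = (10 − 10) − 0 = 0, and there is no ∂_3, so H_2 = 0.

(K is a triangulation of the real projective plane RP^2.)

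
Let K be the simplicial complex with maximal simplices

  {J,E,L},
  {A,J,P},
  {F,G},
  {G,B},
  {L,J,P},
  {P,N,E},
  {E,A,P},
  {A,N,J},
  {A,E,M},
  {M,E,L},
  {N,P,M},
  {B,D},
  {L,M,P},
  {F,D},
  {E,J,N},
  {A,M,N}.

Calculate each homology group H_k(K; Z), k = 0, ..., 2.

H_0 = Z^2,  H_1 = Z ⊕ Z/2,  H_2 = 0.

K has 11 vertices, 22 edges, 12 triangles.
rank ∂_0 = 0, rank ∂_1 = 9 ⇒ b_0 = 11 − 0 − 9 = 2; all invariant factors of ∂_1 are 1 so no torsion. So H_0 ≅ Z^2.
rank ∂_1 = 9, rank ∂_2 = 12 ⇒ b_1 = 22 − 9 − 12 = 1; ∂_2 has invariant factor(s) [2] giving torsion. So H_1 ≅ Z ⊕ Z/2.
rank ∂_2 = 12, rank ∂_3 = 0 ⇒ b_2 = 12 − 12 − 0 = 0. So H_2 ≅ 0.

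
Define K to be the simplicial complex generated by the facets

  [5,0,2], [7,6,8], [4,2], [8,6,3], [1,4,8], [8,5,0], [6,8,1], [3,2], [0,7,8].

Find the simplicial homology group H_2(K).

We work with the vertex ordering 0 < 1 < 2 < 3 < 4 < 5 < 6 < 7 < 8. The simplices of K, each written with vertices in increasing order, are:

  0-simplices (9): [0], [1], [2], [3], [4], [5], [6], [7], [8]
  1-simplices (17): [0,2], [0,5], [0,7], [0,8], [1,4], [1,6], [1,8], [2,3], [2,4], [2,5], [3,6], [3,8], [4,8], [5,8], [6,7], [6,8], [7,8]
  2-simplices (7): [0,2,5], [0,5,8], [0,7,8], [1,4,8], [1,6,8], [3,6,8], [6,7,8]

Hence C_0 ≅ Z^9, C_1 ≅ Z^17, C_2 ≅ Z^7.

Boundary ∂_1: C_1 → C_0 sends each edge [p,q] (with p < q) to q − p. For instance
  ∂[0,2] = [2] − [0].
The 9×17 boundary matrix has rank 8 and Smith normal form diag(1,1,1,1,1,1,1,1).

The boundary map ∂_2: C_2 → C_1 maps a triangle to the signed sum of its edges. For instance
  ∂[0,2,5] = [2,5] − [0,5] + [0,2],
  ∂[1,6,8] = [6,8] − [1,8] + [1,6].
The resulting 17×7 matrix has rank 7, and its Smith normal form has invariant factors (1,1,1,1,1,1,1).

Now H_k = ker ∂_k / im ∂_{k+1}, so:

  H_2: rank ker ∂_2 − rank ∂_3 = (7 − 7) − 0 = 0, and there is no ∂_3, so H_2 = 0.

H_2 ≅ 0.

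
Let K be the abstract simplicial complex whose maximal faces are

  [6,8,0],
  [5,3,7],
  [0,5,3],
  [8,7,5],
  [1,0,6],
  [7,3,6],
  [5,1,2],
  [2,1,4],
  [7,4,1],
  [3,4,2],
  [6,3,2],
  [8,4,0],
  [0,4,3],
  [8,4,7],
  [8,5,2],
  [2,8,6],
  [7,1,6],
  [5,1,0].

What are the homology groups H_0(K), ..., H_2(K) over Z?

Fix the vertex order 0 < 1 < 2 < 3 < 4 < 5 < 6 < 7 < 8 and write every simplex with vertices in increasing order. Then dim K = 2 and the simplices of K are:

  0-simplices (9): [0], [1], [2], [3], [4], [5], [6], [7], [8]
  1-simplices (27): (27 of them)
  2-simplices (18): [0,1,5], [0,1,6], [0,3,4], [0,3,5], [0,4,8], [0,6,8], [1,2,4], [1,2,5], [1,4,7], [1,6,7], [2,3,4], [2,3,6], [2,5,8], [2,6,8], [3,5,7], [3,6,7], [4,7,8], [5,7,8]

giving chain groups C_0 ≅ Z^9, C_1 ≅ Z^27, C_2 ≅ Z^18.

Boundary ∂_1: C_1 → C_0 sends each edge [p,q] (with p < q) to q − p.
The 9×27 boundary matrix has rank 8 and Smith normal form diag(1,1,1,1,1,1,1,1).

The boundary map ∂_2: C_2 → C_1 acts by ∂[p,q,r] = [q,r] − [p,r] + [p,q]. For instance
  ∂[2,6,8] = [6,8] − [2,8] + [2,6],
  ∂[2,5,8] = [5,8] − [2,8] + [2,5].
As a 27×18 matrix over Z this has rank 17, with invariant factors (1,1,1,1,1,1,1,1,1,1,1,1,1,1,1,1,1).

Now H_k = ker ∂_k / im ∂_{k+1}, so:

  H_0: rank C_0 − rank ∂_1 = 9 − 8 = 1, and the invariant factors of ∂_1 are all 1, so H_0 ≅ Z.
  H_1: rank ker ∂_1 − rank ∂_2 = (27 − 8) − 17 = 2, and the invariant factors of ∂_2 are all 1, so H_1 ≅ Z^2.
  H_2: rank ker ∂_2 − rank ∂_3 = (18 − 17) − 0 = 1, and there is no ∂_3, so H_2 ≅ Z.

As a check, the Euler characteristic is 9 − 27 + 18 = 0, which agrees with 1 − 2 + 1 = 0.
(K is a triangulation of the torus T^2.)

H_0 ≅ Z,  H_1 ≅ Z^2,  H_2 ≅ Z.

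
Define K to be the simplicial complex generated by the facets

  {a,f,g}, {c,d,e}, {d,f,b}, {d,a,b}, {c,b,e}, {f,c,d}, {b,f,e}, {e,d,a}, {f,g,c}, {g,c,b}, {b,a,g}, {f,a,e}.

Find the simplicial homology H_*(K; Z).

Take the total order a < b < c < d < e < f < g on the vertex set. Then K (dimension 2) consists of the simplices:

  0-simplices (7): a, b, c, d, e, f, g
  1-simplices (18): ab, ad, ae, af, ag, bc, bd, be, bf, bg, cd, ce, cf, cg, de, df, ef, fg
  2-simplices (12): abd, abg, ade, aef, afg, bce, bcg, bdf, bef, cde, cdf, cfg

giving chain groups C_0 ≅ Z^7, C_1 ≅ Z^18, C_2 ≅ Z^12.

The boundary map ∂_1: C_1 → C_0 sends each edge [p,q] (with p < q) to q − p.
As a 7×18 matrix over Z this has rank 6, with invariant factors (1,1,1,1,1,1).

The boundary map ∂_2: C_2 → C_1 sends each 2-simplex [p,q,r] to [q,r] − [p,r] + [p,q]. For instance
  ∂afg = fg − ag + af,
  ∂abg = bg − ag + ab.
The resulting 18×12 matrix has rank 12, and its Smith normal form has invariant factors (1,1,1,1,1,1,1,1,1,1,1,2).

From H_k ≅ ker(∂_k) / im(∂_{k+1}) we obtain:

  H_0: rank C_0 − rank ∂_1 = 7 − 6 = 1, and the invariant factors of ∂_1 are all 1, so H_0 ≅ Z.
  H_1: rank ker ∂_1 − rank ∂_2 = (18 − 6) − 12 = 0, and ∂_2 has invariant factor 2 > 1, so H_1 ≅ Z/2.
  H_2: rank ker ∂_2 − rank ∂_3 = (12 − 12) − 0 = 0, and there is no ∂_3, so H_2 ≅ 0.

As a check, the Euler characteristic is 7 − 18 + 12 = 1, which agrees with 1 − 0 + 0 = 1.

H_0 ≅ Z,  H_1 ≅ Z/2,  H_2 = 0.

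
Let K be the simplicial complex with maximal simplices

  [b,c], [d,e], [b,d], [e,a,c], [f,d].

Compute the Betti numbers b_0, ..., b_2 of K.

b_0 = 1, b_1 = 1, b_2 = 0.

We work with the vertex ordering a < b < c < d < e < f. The simplices of K, each written with vertices in increasing order, are:

  0-simplices (6): a, b, c, d, e, f
  1-simplices (7): ac, ae, bc, bd, ce, de, df
  2-simplices (1): ace

so the chain groups are C_0 ≅ Z^6, C_1 ≅ Z^7, C_2 ≅ Z^1.

Boundary ∂_1: C_1 → C_0 is given by ∂[p,q] = [q] − [p]. For instance
  ∂ce = e − c.
The resulting 6×7 matrix has rank 5, and its Smith normal form has invariant factors (1,1,1,1,1).

Boundary ∂_2: C_2 → C_1 maps a triangle to the signed sum of its edges. For instance
  ∂ace = ce − ae + ac.
The 7×1 boundary matrix has rank 1 and Smith normal form diag(1).

From H_k ≅ ker(∂_k) / im(∂_{k+1}) we obtain:

  H_0: rank C_0 − rank ∂_1 = 6 − 5 = 1, and the invariant factors of ∂_1 are all 1, so H_0 ≅ Z.
  H_1: rank ker ∂_1 − rank ∂_2 = (7 − 5) − 1 = 1, and the invariant factors of ∂_2 are all 1, so H_1 ≅ Z.
  H_2: rank ker ∂_2 − rank ∂_3 = (1 − 1) − 0 = 0, and there is no ∂_3, so H_2 ≅ 0.

Hence the Betti numbers are b_0 = 1, b_1 = 1, b_2 = 0.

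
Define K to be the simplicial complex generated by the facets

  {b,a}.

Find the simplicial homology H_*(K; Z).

Fix the vertex order a < b and write every simplex with vertices in increasing order. Then dim K = 1 and the simplices of K are:

  0-simplices (2): a, b
  1-simplices (1): ab

so the chain groups are C_0 ≅ Z^2, C_1 ≅ Z^1.

Boundary ∂_1: C_1 → C_0 is given by ∂[p,q] = [q] − [p].
As a 2×1 matrix over Z this has rank 1, with invariant factors (1).

Reading off H_k = ker ∂_k / im ∂_{k+1}:

  H_0: rank C_0 − rank ∂_1 = 2 − 1 = 1, and the invariant factors of ∂_1 are all 1, so H_0 = Z.
  H_1: rank ker ∂_1 − rank ∂_2 = (1 − 1) − 0 = 0, and there is no ∂_2, so H_1 = 0.

As a check, the Euler characteristic is 2 − 1 = 1, which agrees with 1 − 0 = 1.

H_0 ≅ Z,  H_1 = 0.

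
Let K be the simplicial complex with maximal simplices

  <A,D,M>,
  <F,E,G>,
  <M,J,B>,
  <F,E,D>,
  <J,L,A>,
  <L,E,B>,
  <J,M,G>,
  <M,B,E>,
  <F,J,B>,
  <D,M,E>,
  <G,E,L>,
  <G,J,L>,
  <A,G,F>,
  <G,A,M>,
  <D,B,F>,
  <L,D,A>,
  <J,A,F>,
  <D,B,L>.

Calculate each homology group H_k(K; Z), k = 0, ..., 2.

K has 9 vertices, 27 edges, 18 triangles.
rank ∂_0 = 0, rank ∂_1 = 8 ⇒ b_0 = 9 − 0 − 8 = 1; all invariant factors of ∂_1 are 1 so no torsion. So H_0 = Z.
rank ∂_1 = 8, rank ∂_2 = 18 ⇒ b_1 = 27 − 8 − 18 = 1; ∂_2 has invariant factor(s) [2] giving torsion. So H_1 = Z ⊕ Z/2.
rank ∂_2 = 18, rank ∂_3 = 0 ⇒ b_2 = 18 − 18 − 0 = 0. So H_2 = 0.

H_0 = Z,  H_1 = Z ⊕ Z/2,  H_2 = 0.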